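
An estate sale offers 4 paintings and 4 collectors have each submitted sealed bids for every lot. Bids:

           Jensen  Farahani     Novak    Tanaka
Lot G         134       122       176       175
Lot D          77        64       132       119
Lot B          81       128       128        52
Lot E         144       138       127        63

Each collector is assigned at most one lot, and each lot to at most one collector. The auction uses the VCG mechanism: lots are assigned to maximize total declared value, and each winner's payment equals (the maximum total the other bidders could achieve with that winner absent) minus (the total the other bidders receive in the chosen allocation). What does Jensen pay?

Efficient allocation: Jensen→Lot E ($144), Farahani→Lot B ($128), Novak→Lot D ($132), Tanaka→Lot G ($175); total welfare W = $579.
Jensen receives Lot E at value $144, so the others get W − 144 = $435.
Without Jensen: best allocation of the remaining 3 bidders over all 4 lots is Farahani→Lot E ($138), Novak→Lot D ($132), Tanaka→Lot G ($175), total $445.
VCG payment = (others' best without Jensen) − (others' welfare with Jensen) = 445 − 435 = $10.

Jensen pays $10.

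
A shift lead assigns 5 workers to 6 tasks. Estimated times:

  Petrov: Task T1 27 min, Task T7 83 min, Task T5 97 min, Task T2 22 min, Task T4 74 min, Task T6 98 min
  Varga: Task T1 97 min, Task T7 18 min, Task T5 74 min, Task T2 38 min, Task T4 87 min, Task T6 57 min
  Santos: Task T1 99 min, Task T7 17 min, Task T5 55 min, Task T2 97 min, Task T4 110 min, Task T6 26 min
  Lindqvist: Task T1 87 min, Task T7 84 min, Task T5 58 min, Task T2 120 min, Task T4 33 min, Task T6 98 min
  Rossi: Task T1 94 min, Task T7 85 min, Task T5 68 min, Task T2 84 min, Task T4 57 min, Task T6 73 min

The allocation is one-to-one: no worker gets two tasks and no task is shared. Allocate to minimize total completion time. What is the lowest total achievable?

Min total: 167 min

Optimal: Petrov→Task T2 (22 min), Varga→Task T7 (18 min), Santos→Task T6 (26 min), Lindqvist→Task T4 (33 min), Rossi→Task T5 (68 min) — total 22+18+26+33+68 = 167 min.
Min-entry greedy (repeatedly take the single cheapest remaining cell) gives 197 min, worse by 30.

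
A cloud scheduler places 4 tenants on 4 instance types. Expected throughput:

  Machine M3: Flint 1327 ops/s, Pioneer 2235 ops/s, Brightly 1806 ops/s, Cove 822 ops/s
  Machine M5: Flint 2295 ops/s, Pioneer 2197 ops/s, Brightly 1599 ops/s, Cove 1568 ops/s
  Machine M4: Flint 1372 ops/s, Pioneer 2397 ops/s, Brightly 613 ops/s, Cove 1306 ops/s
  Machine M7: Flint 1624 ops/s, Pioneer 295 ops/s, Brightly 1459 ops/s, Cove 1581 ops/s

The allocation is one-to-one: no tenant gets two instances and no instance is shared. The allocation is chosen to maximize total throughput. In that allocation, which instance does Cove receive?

Cove receives Machine M7.

Optimal: Flint→Machine M5 (2295 ops/s), Pioneer→Machine M4 (2397 ops/s), Brightly→Machine M3 (1806 ops/s), Cove→Machine M7 (1581 ops/s) — total 2295+2397+1806+1581 = 8079 ops/s.
Column-greedy (each instance in turn goes to its best remaining tenant) gives 7295 ops/s, worse by 784.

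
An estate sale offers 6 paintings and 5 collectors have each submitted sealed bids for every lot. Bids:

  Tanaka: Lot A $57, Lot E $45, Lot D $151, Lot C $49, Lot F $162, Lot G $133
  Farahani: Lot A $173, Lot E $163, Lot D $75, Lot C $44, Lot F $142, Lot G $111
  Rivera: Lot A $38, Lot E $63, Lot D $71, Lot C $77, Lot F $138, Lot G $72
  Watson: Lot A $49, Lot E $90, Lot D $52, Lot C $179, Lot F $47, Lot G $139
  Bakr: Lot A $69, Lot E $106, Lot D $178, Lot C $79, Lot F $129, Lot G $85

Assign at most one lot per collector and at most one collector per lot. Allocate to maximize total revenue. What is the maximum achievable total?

Optimal: Tanaka→Lot G ($133), Farahani→Lot A ($173), Rivera→Lot F ($138), Watson→Lot C ($179), Bakr→Lot D ($178) — total 133+173+138+179+178 = $801.
Row-greedy (each collector in turn takes its best remaining lot) gives $729, worse by 72.

Maximum total: $801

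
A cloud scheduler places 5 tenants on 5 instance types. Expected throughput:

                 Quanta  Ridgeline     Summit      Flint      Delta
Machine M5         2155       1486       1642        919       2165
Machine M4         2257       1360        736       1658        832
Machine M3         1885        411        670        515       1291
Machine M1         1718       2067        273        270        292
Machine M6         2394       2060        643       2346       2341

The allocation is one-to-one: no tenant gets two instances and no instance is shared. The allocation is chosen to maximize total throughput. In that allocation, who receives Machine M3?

Optimal: Quanta→Machine M4 (2257 ops/s), Ridgeline→Machine M1 (2067 ops/s), Summit→Machine M5 (1642 ops/s), Flint→Machine M6 (2346 ops/s), Delta→Machine M3 (1291 ops/s) — total 2257+2067+1642+2346+1291 = 9603 ops/s.
Delta's own top instance is Machine M6 (2341 ops/s), but forcing Delta→Machine M6 and reassigning the rest optimally gives only 9593 ops/s — worse by 10.

Delta receives Machine M3.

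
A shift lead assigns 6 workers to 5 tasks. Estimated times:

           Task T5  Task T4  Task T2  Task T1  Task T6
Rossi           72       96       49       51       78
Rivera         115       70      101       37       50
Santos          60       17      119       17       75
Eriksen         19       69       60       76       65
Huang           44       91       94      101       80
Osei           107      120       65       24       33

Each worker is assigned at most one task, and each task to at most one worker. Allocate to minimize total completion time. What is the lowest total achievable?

Min total: 155 min

Treat this as an assignment problem: match each worker to one task.
Optimal: Eriksen→Task T5 (19 min), Santos→Task T4 (17 min), Rossi→Task T2 (49 min), Rivera→Task T1 (37 min), Osei→Task T6 (33 min) — total 19+17+49+37+33 = 155 min.
Column-greedy (each task in turn goes to its cheapest remaining worker) gives 159 min, worse by 4.
Swapping Eriksen↔Rivera (Eriksen→Task T1 76 min, Rivera→Task T5 115 min) adds 135.
No other one-to-one assignment undercuts 155 min.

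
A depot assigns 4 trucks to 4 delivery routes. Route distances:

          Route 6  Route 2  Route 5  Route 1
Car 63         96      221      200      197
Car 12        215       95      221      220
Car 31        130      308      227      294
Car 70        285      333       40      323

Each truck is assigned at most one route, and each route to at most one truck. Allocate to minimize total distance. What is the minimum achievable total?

Minimum total: 462 km

This is a one-to-one assignment (minimum-cost bipartite matching).
Optimal: Car 63→Route 1 (197 km), Car 12→Route 2 (95 km), Car 31→Route 6 (130 km), Car 70→Route 5 (40 km) — total 197+95+130+40 = 462 km.
Next-best assignment: Car 63→Route 6, Car 12→Route 2, Car 31→Route 1, Car 70→Route 5 = 525 km.
Every other assignment is strictly worse.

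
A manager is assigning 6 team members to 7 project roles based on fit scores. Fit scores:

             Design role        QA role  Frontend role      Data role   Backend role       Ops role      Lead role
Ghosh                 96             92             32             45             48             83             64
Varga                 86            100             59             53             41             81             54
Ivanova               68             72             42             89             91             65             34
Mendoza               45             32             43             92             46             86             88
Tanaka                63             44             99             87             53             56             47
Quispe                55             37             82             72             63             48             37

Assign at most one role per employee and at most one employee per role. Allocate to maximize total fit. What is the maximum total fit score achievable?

Max total: 546 pts

Optimal: Ghosh→Design role (96 pts), Varga→QA role (100 pts), Ivanova→Backend role (91 pts), Mendoza→Lead role (88 pts), Tanaka→Frontend role (99 pts), Quispe→Data role (72 pts) — total 96+100+91+88+99+72 = 546 pts.
Column-greedy (each role in turn goes to its best remaining employee) gives 526 pts, worse by 20.
No other one-to-one assignment exceeds 546 pts.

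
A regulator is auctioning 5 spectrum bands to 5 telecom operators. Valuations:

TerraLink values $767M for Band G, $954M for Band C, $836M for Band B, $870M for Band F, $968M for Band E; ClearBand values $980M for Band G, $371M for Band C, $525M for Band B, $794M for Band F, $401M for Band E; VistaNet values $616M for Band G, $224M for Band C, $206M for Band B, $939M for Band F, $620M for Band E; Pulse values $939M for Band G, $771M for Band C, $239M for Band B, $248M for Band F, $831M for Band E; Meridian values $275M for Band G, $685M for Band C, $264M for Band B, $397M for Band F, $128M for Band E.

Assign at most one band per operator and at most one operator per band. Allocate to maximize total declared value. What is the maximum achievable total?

Optimal: TerraLink→Band B ($836M), ClearBand→Band G ($980M), VistaNet→Band F ($939M), Pulse→Band E ($831M), Meridian→Band C ($685M) — total 836+980+939+831+685 = $4271M.
Column-greedy (each band in turn goes to its best remaining operator) gives $3968M, worse by 303.
Next-best assignment: TerraLink→Band E, ClearBand→Band B, VistaNet→Band F, Pulse→Band G, Meridian→Band C = $4056M.
Every other assignment is strictly worse.

Max total: $4271M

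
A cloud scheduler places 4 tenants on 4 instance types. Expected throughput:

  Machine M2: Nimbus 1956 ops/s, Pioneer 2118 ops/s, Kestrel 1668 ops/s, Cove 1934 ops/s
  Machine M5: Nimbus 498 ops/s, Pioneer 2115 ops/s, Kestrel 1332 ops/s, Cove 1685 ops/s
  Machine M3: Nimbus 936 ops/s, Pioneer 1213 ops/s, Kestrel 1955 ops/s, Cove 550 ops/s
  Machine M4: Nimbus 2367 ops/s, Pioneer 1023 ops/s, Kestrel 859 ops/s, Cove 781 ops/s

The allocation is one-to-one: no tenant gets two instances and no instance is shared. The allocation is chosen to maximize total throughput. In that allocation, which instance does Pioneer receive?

Optimal: Nimbus→Machine M4 (2367 ops/s), Pioneer→Machine M5 (2115 ops/s), Kestrel→Machine M3 (1955 ops/s), Cove→Machine M2 (1934 ops/s) — total 2367+2115+1955+1934 = 8371 ops/s.
Column-greedy (each instance in turn goes to its best remaining tenant) gives 8125 ops/s, worse by 246.
Pioneer's own top instance is Machine M2 (2118 ops/s), but forcing Pioneer→Machine M2 and reassigning the rest optimally gives only 8125 ops/s — worse by 246.

Pioneer receives Machine M5.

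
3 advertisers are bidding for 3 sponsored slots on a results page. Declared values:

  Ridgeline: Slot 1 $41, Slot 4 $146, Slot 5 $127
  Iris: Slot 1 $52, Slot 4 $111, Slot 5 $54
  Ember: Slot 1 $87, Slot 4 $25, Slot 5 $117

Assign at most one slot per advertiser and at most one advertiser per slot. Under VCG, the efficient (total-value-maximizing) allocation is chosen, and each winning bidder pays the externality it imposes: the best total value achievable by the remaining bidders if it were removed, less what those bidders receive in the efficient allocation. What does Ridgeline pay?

Efficient allocation: Ridgeline→Slot 5 ($127), Iris→Slot 4 ($111), Ember→Slot 1 ($87); total welfare W = $325.
Ridgeline receives Slot 5 at value $127, so the others get W − 127 = $198.
Without Ridgeline: best allocation of the remaining 2 bidders over all 3 slots is Iris→Slot 4 ($111), Ember→Slot 5 ($117), total $228.
VCG payment = (others' best without Ridgeline) − (others' welfare with Ridgeline) = 228 − 198 = $30.

Ridgeline pays $30.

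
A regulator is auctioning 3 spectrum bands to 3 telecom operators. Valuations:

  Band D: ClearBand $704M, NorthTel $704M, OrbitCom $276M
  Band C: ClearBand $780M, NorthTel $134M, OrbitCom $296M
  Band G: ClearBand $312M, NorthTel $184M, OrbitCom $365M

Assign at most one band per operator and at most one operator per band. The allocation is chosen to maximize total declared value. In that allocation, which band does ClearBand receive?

This is the linear assignment problem.
Optimal: ClearBand→Band C ($780M), NorthTel→Band D ($704M), OrbitCom→Band G ($365M) — total 780+704+365 = $1849M.
Column-greedy (each band in turn goes to its best remaining operator) gives $1184M, worse by 665.
Next-best assignment: ClearBand→Band G, NorthTel→Band D, OrbitCom→Band C = $1312M.

ClearBand receives Band C.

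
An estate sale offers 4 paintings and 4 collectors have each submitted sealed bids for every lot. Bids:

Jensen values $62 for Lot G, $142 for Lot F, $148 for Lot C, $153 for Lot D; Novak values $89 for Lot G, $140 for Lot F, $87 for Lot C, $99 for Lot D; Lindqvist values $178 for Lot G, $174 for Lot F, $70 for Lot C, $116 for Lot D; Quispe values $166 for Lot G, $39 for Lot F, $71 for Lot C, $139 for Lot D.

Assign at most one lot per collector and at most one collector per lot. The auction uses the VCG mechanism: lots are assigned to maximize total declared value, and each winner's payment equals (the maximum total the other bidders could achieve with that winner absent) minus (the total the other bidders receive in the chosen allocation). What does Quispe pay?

Efficient allocation: Jensen→Lot C ($148), Novak→Lot F ($140), Lindqvist→Lot G ($178), Quispe→Lot D ($139); total welfare W = $605.
Quispe receives Lot D at value $139, so the others get W − 139 = $466.
Without Quispe: best allocation of the remaining 3 bidders over all 4 lots is Jensen→Lot D ($153), Novak→Lot F ($140), Lindqvist→Lot G ($178), total $471.
VCG payment = (others' best without Quispe) − (others' welfare with Quispe) = 471 − 466 = $5.

Quispe pays $5.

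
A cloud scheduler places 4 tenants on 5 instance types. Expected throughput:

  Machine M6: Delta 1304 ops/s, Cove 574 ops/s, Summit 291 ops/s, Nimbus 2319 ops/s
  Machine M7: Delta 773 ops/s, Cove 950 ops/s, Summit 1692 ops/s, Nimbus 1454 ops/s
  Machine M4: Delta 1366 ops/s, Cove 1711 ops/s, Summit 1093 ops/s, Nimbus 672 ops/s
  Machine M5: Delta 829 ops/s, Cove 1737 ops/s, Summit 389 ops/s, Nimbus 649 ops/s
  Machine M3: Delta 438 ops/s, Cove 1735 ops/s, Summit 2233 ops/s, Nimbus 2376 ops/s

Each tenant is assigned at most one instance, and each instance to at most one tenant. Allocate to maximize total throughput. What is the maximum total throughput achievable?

This is a one-to-one assignment (maximum-weight bipartite matching).
Optimal: Delta→Machine M4 (1366 ops/s), Cove→Machine M5 (1737 ops/s), Summit→Machine M3 (2233 ops/s), Nimbus→Machine M6 (2319 ops/s) — total 1366+1737+2233+2319 = 7655 ops/s.
Max-entry greedy (repeatedly take the single best remaining cell) gives 7171 ops/s, worse by 484.
Checked against all permutations: 7655 ops/s is optimal.

Max total: 7655 ops/s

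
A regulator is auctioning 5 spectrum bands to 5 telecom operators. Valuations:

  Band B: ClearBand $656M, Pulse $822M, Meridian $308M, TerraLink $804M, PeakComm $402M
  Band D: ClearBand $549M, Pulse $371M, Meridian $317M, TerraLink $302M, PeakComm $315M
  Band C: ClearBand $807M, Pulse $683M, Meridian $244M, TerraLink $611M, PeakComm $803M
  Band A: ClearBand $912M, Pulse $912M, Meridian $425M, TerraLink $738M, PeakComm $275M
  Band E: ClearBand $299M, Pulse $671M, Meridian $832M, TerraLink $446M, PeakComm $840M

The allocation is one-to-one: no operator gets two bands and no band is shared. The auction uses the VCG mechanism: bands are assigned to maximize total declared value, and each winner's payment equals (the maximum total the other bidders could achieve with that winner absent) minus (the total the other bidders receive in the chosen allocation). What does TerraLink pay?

TerraLink pays $273M.

Efficient allocation: ClearBand→Band D ($549M), Pulse→Band A ($912M), Meridian→Band E ($832M), TerraLink→Band B ($804M), PeakComm→Band C ($803M); total welfare W = $3900M.
TerraLink receives Band B at value $804M, so the others get W − 804 = $3096M.
Without TerraLink: best allocation of the remaining 4 bidders over all 5 bands is ClearBand→Band A ($912M), Pulse→Band B ($822M), Meridian→Band E ($832M), PeakComm→Band C ($803M), total $3369M.
VCG payment = (others' best without TerraLink) − (others' welfare with TerraLink) = 3369 − 3096 = $273M.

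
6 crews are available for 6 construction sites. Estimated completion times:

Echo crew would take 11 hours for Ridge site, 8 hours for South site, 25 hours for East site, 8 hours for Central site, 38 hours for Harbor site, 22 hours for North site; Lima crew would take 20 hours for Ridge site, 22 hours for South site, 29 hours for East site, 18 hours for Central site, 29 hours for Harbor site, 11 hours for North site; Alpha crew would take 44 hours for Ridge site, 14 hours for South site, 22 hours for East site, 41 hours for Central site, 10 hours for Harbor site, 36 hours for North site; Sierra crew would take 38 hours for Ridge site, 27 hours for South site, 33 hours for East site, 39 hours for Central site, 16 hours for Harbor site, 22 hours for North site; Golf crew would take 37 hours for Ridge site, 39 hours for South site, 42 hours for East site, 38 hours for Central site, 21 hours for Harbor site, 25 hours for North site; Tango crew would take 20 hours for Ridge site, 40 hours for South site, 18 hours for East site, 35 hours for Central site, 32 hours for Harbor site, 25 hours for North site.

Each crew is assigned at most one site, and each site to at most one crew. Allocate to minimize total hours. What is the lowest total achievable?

Minimum total: 101 hours

Optimal: Echo crew→Central site (8 hours), Lima crew→Ridge site (20 hours), Alpha crew→South site (14 hours), Sierra crew→Harbor site (16 hours), Golf crew→North site (25 hours), Tango crew→East site (18 hours) — total 8+20+14+16+25+18 = 101 hours.
Min-entry greedy (repeatedly take the single cheapest remaining cell) gives 123 hours, worse by 22.
Next-best assignment: Echo crew→Ridge site, Lima crew→Central site, Alpha crew→South site, Sierra crew→Harbor site, Golf crew→North site, Tango crew→East site = 102 hours.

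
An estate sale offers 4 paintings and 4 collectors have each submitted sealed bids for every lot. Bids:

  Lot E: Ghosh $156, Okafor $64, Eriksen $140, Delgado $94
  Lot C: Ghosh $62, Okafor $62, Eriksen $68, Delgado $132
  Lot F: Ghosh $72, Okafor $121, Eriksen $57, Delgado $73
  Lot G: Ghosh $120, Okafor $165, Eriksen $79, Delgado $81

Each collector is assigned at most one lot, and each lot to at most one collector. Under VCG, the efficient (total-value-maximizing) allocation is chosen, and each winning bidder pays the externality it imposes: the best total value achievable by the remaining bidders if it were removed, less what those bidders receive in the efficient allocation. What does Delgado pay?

Efficient allocation: Ghosh→Lot G ($120), Okafor→Lot F ($121), Eriksen→Lot E ($140), Delgado→Lot C ($132); total welfare W = $513.
Delgado receives Lot C at value $132, so the others get W − 132 = $381.
Without Delgado: best allocation of the remaining 3 bidders over all 4 lots is Ghosh→Lot E ($156), Okafor→Lot G ($165), Eriksen→Lot C ($68), total $389.
VCG payment = (others' best without Delgado) − (others' welfare with Delgado) = 389 − 381 = $8.

Delgado pays $8.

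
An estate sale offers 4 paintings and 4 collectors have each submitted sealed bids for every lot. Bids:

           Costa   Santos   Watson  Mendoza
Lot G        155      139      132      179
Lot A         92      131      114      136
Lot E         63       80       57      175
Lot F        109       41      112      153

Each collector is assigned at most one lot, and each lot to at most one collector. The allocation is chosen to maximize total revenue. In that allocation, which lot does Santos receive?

Santos receives Lot A.

This is the linear assignment problem.
Optimal: Costa→Lot G ($155), Santos→Lot A ($131), Watson→Lot F ($112), Mendoza→Lot E ($175) — total 155+131+112+175 = $573.
Max-entry greedy (repeatedly take the single best remaining cell) gives $485, worse by 88.
Swapping Mendoza↔Santos (Mendoza→Lot A $136, Santos→Lot E $80) loses 90.
Every other assignment is strictly worse.
Santos's own top lot is Lot G ($139), but forcing Santos→Lot G and reassigning the rest optimally gives only $537 — worse by 36.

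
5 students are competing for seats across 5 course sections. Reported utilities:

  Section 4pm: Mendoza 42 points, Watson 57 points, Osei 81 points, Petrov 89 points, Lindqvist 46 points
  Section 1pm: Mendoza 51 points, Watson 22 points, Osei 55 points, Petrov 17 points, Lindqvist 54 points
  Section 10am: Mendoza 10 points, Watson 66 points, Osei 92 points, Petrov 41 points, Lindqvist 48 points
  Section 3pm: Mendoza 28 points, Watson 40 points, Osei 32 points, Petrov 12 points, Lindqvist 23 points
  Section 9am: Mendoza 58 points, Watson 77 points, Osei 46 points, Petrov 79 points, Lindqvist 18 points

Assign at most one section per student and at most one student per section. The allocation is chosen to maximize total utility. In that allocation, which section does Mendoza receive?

Optimal: Mendoza→Section 3pm (28 points), Watson→Section 9am (77 points), Osei→Section 10am (92 points), Petrov→Section 4pm (89 points), Lindqvist→Section 1pm (54 points) — total 28+77+92+89+54 = 340 points.
Column-greedy (each section in turn goes to its best remaining student) gives 256 points, worse by 84.
Checked against all permutations: 340 points is optimal.
Mendoza's own top section is Section 9am (58 points), but forcing Mendoza→Section 9am and reassigning the rest optimally gives only 333 points — worse by 7.

Mendoza receives Section 3pm.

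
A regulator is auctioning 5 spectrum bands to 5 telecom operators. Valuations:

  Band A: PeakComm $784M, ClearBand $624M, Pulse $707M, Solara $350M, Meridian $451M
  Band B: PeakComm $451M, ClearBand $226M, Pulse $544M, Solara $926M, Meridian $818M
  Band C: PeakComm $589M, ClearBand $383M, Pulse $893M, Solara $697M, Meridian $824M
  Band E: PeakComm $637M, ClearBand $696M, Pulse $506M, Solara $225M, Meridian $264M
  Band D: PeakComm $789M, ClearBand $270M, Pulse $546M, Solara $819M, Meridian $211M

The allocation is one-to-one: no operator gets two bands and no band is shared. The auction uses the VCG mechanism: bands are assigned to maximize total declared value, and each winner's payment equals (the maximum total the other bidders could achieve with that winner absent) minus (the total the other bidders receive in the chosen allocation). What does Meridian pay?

Meridian pays $112M.

Efficient allocation: PeakComm→Band A ($784M), ClearBand→Band E ($696M), Pulse→Band C ($893M), Solara→Band D ($819M), Meridian→Band B ($818M); total welfare W = $4010M.
Meridian receives Band B at value $818M, so the others get W − 818 = $3192M.
Without Meridian: best allocation of the remaining 4 bidders over all 5 bands is PeakComm→Band D ($789M), ClearBand→Band E ($696M), Pulse→Band C ($893M), Solara→Band B ($926M), total $3304M.
VCG payment = (others' best without Meridian) − (others' welfare with Meridian) = 3304 − 3192 = $112M.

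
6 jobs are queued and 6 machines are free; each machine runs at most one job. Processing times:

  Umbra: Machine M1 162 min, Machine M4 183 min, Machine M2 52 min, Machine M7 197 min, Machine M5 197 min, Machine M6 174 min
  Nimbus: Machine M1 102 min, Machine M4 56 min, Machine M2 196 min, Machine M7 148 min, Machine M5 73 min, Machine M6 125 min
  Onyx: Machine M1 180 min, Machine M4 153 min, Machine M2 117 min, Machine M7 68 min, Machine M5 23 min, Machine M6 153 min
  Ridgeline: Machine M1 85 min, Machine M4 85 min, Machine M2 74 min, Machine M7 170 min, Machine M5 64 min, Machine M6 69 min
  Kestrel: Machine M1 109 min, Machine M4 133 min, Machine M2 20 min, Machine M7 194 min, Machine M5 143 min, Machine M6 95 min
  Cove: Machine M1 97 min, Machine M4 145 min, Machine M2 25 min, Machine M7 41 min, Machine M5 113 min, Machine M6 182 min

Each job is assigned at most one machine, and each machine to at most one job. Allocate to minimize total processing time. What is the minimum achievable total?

Treat this as an assignment problem: match each job to one machine.
Optimal: Umbra→Machine M2 (52 min), Nimbus→Machine M4 (56 min), Onyx→Machine M5 (23 min), Ridgeline→Machine M6 (69 min), Kestrel→Machine M1 (109 min), Cove→Machine M7 (41 min) — total 52+56+23+69+109+41 = 350 min.
Column-greedy (each machine in turn goes to its cheapest remaining job) gives 399 min, worse by 49.
Next-best assignment: Umbra→Machine M2, Nimbus→Machine M4, Onyx→Machine M5, Ridgeline→Machine M1, Kestrel→Machine M6, Cove→Machine M7 = 352 min.

Minimum total: 350 min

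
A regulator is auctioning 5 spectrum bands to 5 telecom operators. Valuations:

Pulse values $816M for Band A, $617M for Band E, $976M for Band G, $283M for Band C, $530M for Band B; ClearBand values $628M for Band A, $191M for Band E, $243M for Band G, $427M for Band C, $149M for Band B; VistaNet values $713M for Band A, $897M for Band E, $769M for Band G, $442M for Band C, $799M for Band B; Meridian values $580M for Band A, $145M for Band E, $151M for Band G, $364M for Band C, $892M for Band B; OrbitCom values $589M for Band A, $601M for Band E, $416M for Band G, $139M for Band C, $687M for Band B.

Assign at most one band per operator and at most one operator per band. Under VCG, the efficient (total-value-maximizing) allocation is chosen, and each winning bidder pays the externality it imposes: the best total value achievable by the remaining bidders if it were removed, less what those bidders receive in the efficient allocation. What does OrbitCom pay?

OrbitCom pays $201M.

Efficient allocation: Pulse→Band G ($976M), ClearBand→Band C ($427M), VistaNet→Band E ($897M), Meridian→Band B ($892M), OrbitCom→Band A ($589M); total welfare W = $3781M.
OrbitCom receives Band A at value $589M, so the others get W − 589 = $3192M.
Without OrbitCom: best allocation of the remaining 4 bidders over all 5 bands is Pulse→Band G ($976M), ClearBand→Band A ($628M), VistaNet→Band E ($897M), Meridian→Band B ($892M), total $3393M.
VCG payment = (others' best without OrbitCom) − (others' welfare with OrbitCom) = 3393 − 3192 = $201M.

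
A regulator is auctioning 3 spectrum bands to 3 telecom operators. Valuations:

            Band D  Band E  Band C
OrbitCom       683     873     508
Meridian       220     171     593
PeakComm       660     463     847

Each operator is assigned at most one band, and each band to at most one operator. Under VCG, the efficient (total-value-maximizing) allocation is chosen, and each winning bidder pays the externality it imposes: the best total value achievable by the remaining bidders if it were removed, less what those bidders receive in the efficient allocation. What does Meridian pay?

Efficient allocation: OrbitCom→Band E ($873M), Meridian→Band C ($593M), PeakComm→Band D ($660M); total welfare W = $2126M.
Meridian receives Band C at value $593M, so the others get W − 593 = $1533M.
Without Meridian: best allocation of the remaining 2 bidders over all 3 bands is OrbitCom→Band E ($873M), PeakComm→Band C ($847M), total $1720M.
VCG payment = (others' best without Meridian) − (others' welfare with Meridian) = 1720 − 1533 = $187M.

Meridian pays $187M.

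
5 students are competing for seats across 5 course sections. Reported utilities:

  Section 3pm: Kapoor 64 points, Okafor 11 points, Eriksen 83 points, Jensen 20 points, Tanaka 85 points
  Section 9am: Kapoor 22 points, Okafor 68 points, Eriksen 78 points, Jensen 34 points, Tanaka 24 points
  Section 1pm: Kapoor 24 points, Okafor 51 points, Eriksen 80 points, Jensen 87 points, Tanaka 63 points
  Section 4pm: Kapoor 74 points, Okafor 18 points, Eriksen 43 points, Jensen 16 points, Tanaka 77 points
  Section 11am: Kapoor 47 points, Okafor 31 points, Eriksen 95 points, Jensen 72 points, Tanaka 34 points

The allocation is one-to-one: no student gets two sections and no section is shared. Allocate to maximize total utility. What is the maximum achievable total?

Optimal: Kapoor→Section 4pm (74 points), Okafor→Section 9am (68 points), Eriksen→Section 11am (95 points), Jensen→Section 1pm (87 points), Tanaka→Section 3pm (85 points) — total 74+68+95+87+85 = 409 points.
Column-greedy (each section in turn goes to its best remaining student) gives 355 points, worse by 54.
Next-best assignment: Kapoor→Section 3pm, Okafor→Section 9am, Eriksen→Section 11am, Jensen→Section 1pm, Tanaka→Section 4pm = 391 points.
Checked against all permutations: 409 points is optimal.

Maximum total: 409 points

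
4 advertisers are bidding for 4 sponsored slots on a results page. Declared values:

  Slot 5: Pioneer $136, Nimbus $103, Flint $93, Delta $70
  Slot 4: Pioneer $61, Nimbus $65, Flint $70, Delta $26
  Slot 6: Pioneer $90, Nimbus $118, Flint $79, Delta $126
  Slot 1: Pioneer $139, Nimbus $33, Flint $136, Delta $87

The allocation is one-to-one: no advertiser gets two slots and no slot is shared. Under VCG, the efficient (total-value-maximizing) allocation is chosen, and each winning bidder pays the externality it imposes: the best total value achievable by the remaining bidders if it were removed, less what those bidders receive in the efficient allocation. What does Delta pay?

Efficient allocation: Pioneer→Slot 5 ($136), Nimbus→Slot 4 ($65), Flint→Slot 1 ($136), Delta→Slot 6 ($126); total welfare W = $463.
Delta receives Slot 6 at value $126, so the others get W − 126 = $337.
Without Delta: best allocation of the remaining 3 bidders over all 4 slots is Pioneer→Slot 5 ($136), Nimbus→Slot 6 ($118), Flint→Slot 1 ($136), total $390.
VCG payment = (others' best without Delta) − (others' welfare with Delta) = 390 − 337 = $53.

Delta pays $53.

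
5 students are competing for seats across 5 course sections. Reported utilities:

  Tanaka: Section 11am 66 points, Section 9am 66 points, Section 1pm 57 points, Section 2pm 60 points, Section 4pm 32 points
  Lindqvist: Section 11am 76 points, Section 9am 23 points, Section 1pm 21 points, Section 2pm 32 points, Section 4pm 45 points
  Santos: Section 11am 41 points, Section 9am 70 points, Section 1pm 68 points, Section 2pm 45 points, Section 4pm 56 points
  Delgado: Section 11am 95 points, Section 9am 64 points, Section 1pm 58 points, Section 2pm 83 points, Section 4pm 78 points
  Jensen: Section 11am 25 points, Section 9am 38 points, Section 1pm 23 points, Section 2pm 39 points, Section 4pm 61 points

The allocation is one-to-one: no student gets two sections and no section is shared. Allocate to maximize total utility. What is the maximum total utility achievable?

Maximum total: 354 points

Optimal: Tanaka→Section 9am (66 points), Lindqvist→Section 11am (76 points), Santos→Section 1pm (68 points), Delgado→Section 2pm (83 points), Jensen→Section 4pm (61 points) — total 66+76+68+83+61 = 354 points.
Row-greedy (each student in turn takes its best remaining section) gives 287 points, worse by 67.
Next-best assignment: Tanaka→Section 1pm, Lindqvist→Section 11am, Santos→Section 9am, Delgado→Section 2pm, Jensen→Section 4pm = 347 points.
Checked against all permutations: 354 points is optimal.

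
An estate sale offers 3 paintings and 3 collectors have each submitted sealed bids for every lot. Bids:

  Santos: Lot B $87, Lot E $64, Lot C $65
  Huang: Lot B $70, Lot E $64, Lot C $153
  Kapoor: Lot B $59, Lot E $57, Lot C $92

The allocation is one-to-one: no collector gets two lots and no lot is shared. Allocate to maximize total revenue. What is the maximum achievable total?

Treat this as an assignment problem: match each collector to one lot.
Optimal: Santos→Lot B ($87), Huang→Lot C ($153), Kapoor→Lot E ($57) — total 87+153+57 = $297.
Column-greedy (each lot in turn goes to its best remaining collector) gives $243, worse by 54.
Next-best assignment: Santos→Lot E, Huang→Lot C, Kapoor→Lot B = $276.
Every other assignment is strictly worse.

Maximum total: $297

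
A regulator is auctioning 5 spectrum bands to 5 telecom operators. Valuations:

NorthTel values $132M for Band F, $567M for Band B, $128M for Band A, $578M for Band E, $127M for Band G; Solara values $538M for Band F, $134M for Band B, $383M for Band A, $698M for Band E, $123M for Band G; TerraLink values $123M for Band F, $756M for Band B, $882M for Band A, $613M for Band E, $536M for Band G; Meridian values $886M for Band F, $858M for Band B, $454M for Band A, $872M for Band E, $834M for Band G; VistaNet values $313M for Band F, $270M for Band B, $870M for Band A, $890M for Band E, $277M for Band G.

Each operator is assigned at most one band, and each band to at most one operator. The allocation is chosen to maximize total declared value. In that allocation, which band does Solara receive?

This is the linear assignment problem.
Optimal: NorthTel→Band B ($567M), Solara→Band F ($538M), TerraLink→Band A ($882M), Meridian→Band G ($834M), VistaNet→Band E ($890M) — total 567+538+882+834+890 = $3711M.
Row-greedy (each operator in turn takes its best remaining band) gives $3133M, worse by 578.
Every other assignment is strictly worse.
Solara's own top band is Band E ($698M), but forcing Solara→Band E and reassigning the rest optimally gives only $3557M — worse by 154.

Solara receives Band F.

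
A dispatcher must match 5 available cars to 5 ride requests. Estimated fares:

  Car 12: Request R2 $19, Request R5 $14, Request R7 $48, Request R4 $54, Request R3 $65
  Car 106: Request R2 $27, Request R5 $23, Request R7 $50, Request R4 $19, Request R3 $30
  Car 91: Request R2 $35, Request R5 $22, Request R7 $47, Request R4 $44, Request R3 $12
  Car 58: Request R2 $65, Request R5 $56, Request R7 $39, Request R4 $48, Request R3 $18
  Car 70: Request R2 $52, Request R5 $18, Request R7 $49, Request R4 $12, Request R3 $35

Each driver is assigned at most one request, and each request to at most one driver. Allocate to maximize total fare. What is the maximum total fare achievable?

Max total: $267

This is a one-to-one assignment (maximum-weight bipartite matching).
Optimal: Car 12→Request R3 ($65), Car 106→Request R7 ($50), Car 91→Request R4 ($44), Car 58→Request R5 ($56), Car 70→Request R2 ($52) — total 65+50+44+56+52 = $267.
Max-entry greedy (repeatedly take the single best remaining cell) gives $242, worse by 25.
No other one-to-one assignment exceeds $267.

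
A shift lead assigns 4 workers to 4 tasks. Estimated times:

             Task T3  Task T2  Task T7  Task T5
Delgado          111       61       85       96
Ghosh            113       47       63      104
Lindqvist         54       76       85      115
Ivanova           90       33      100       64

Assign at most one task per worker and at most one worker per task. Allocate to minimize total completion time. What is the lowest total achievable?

Optimal: Delgado→Task T2 (61 min), Ghosh→Task T7 (63 min), Lindqvist→Task T3 (54 min), Ivanova→Task T5 (64 min) — total 61+63+54+64 = 242 min.
Column-greedy (each task in turn goes to its cheapest remaining worker) gives 246 min, worse by 4.
Next-best assignment: Delgado→Task T5, Ghosh→Task T7, Lindqvist→Task T3, Ivanova→Task T2 = 246 min.

Min total: 242 min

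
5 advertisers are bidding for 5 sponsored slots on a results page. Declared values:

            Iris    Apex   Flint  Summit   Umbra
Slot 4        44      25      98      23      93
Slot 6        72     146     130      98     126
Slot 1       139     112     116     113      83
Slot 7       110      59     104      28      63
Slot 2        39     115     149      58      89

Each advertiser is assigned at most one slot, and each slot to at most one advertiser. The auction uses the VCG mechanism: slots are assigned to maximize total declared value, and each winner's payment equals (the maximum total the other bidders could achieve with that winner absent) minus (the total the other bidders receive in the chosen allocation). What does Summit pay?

Efficient allocation: Iris→Slot 7 ($110), Apex→Slot 6 ($146), Flint→Slot 2 ($149), Summit→Slot 1 ($113), Umbra→Slot 4 ($93); total welfare W = $611.
Summit receives Slot 1 at value $113, so the others get W − 113 = $498.
Without Summit: best allocation of the remaining 4 bidders over all 5 slots is Iris→Slot 1 ($139), Apex→Slot 6 ($146), Flint→Slot 2 ($149), Umbra→Slot 4 ($93), total $527.
VCG payment = (others' best without Summit) − (others' welfare with Summit) = 527 − 498 = $29.

Summit pays $29.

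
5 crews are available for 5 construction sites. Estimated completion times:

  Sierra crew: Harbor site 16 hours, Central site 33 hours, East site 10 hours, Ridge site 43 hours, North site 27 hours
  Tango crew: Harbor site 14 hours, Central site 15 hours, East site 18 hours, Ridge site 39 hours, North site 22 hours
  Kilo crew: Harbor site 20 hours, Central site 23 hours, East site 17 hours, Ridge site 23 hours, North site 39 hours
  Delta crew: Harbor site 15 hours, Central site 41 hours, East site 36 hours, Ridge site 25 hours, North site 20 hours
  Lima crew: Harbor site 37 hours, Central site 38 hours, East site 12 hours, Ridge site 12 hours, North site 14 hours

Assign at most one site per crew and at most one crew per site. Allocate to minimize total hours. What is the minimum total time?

Optimal: Sierra crew→East site (10 hours), Tango crew→Central site (15 hours), Kilo crew→Harbor site (20 hours), Delta crew→North site (20 hours), Lima crew→Ridge site (12 hours) — total 10+15+20+20+12 = 77 hours.
No other one-to-one assignment undercuts 77 hours.

Min total: 77 hours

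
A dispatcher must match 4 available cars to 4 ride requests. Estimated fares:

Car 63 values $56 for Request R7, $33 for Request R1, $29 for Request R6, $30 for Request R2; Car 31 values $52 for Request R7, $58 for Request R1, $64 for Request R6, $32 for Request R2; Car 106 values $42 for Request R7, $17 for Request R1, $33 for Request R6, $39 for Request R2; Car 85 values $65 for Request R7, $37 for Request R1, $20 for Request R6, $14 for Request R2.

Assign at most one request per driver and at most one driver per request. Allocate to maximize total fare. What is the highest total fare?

Optimal: Car 63→Request R1 ($33), Car 31→Request R6 ($64), Car 106→Request R2 ($39), Car 85→Request R7 ($65) — total 33+64+39+65 = $201.
Row-greedy (each driver in turn takes its best remaining request) gives $196, worse by 5.
Next-best assignment: Car 63→Request R7, Car 31→Request R6, Car 106→Request R2, Car 85→Request R1 = $196.
Swapping Car 85↔Car 31 (Car 85→Request R6 $20, Car 31→Request R7 $52) loses 57.
Every other assignment is strictly worse.

Max total: $201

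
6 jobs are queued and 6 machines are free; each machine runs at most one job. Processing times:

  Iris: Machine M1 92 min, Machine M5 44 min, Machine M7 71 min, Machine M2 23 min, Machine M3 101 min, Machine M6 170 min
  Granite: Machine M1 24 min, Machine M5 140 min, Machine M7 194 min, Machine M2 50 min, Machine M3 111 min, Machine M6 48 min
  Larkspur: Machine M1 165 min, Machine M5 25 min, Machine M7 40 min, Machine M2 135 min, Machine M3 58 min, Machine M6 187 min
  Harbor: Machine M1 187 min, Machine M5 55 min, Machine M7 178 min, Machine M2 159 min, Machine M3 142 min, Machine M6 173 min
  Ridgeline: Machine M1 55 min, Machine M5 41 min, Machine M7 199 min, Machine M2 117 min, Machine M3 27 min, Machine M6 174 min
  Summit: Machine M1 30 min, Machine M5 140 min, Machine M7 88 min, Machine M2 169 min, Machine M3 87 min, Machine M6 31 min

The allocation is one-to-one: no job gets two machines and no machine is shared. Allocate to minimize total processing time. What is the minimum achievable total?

Minimum total: 200 min

Optimal: Iris→Machine M2 (23 min), Granite→Machine M1 (24 min), Larkspur→Machine M7 (40 min), Harbor→Machine M5 (55 min), Ridgeline→Machine M3 (27 min), Summit→Machine M6 (31 min) — total 23+24+40+55+27+31 = 200 min.
Column-greedy (each machine in turn goes to its cheapest remaining job) gives 497 min, worse by 297.
Next-best assignment: Iris→Machine M2, Granite→Machine M6, Larkspur→Machine M7, Harbor→Machine M5, Ridgeline→Machine M3, Summit→Machine M1 = 223 min.
Checked against all permutations: 200 min is optimal.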